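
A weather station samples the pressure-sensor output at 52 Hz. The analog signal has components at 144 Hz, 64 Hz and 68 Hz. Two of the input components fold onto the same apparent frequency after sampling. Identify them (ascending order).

64 Hz, 144 Hz

fs/2 = 26 Hz.
144 Hz mod fs = 40 Hz.
40 Hz > fs/2 = 26 Hz, folds to fs − 40 Hz = 12 Hz.
64 Hz mod fs = 12 Hz.
12 Hz ≤ fs/2 = 26 Hz, appears at 12 Hz.
68 Hz mod fs = 16 Hz.
16 Hz ≤ fs/2 = 26 Hz, appears at 16 Hz.
64 Hz and 144 Hz both map to 12 Hz.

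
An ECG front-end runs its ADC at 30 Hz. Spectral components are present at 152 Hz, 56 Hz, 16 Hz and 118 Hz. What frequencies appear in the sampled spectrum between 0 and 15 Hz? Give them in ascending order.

fs/2 = 15 Hz.
152 Hz mod fs = 2 Hz.
2 Hz ≤ fs/2 = 15 Hz, appears at 2 Hz.
56 Hz mod fs = 26 Hz.
26 Hz > fs/2 = 15 Hz, folds to fs − 26 Hz = 4 Hz.
16 Hz > fs/2 = 15 Hz, folds to fs − 16 Hz = 14 Hz.
118 Hz mod fs = 28 Hz.
28 Hz > fs/2 = 15 Hz, folds to fs − 28 Hz = 2 Hz.
Distinct values: {2 Hz, 4 Hz, 14 Hz}.

2 Hz, 4 Hz, 14 Hz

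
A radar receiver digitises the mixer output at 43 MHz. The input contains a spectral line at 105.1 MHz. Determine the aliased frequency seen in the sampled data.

105.1 MHz mod fs = 19.1 MHz.
19.1 MHz ≤ fs/2 = 21.5 MHz, appears at 19.1 MHz.

19.1 MHz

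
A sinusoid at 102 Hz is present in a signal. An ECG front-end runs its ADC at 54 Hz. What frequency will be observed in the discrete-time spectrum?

102 Hz mod fs = 48 Hz.
48 Hz > fs/2 = 27 Hz, folds to fs − 48 Hz = 6 Hz.

6 Hz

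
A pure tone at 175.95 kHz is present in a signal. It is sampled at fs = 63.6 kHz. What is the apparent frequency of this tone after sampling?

175.95 kHz mod fs = 48.75 kHz.
48.75 kHz > fs/2 = 31.8 kHz, folds to fs − 48.75 kHz = 14.85 kHz.

14.85 kHz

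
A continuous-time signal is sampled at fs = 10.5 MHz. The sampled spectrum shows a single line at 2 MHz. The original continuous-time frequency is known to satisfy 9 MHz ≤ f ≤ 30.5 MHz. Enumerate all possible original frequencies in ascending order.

12.5 MHz, 19 MHz, 23 MHz, 29.5 MHz

Frequencies that alias to 2 MHz are k·fs ± 2 MHz for integer k ≥ 0.
k=0: 2 MHz.
k=1: 8.5 MHz, 12.5 MHz.
k=2: 19 MHz, 23 MHz.
k=3: 29.5 MHz, 33.5 MHz.
k=4: 40 MHz, 44 MHz.
Within [9 MHz, 30.5 MHz]: 12.5 MHz, 19 MHz, 23 MHz, 29.5 MHz.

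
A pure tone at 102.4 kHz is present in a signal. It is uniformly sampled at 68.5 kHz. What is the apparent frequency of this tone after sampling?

33.9 kHz

102.4 kHz mod fs = 33.9 kHz.
33.9 kHz ≤ fs/2 = 34.25 kHz, appears at 33.9 kHz.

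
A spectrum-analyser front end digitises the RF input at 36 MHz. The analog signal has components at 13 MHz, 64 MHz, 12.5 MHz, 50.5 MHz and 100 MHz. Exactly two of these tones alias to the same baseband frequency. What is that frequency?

fs/2 = 18 MHz.
13 MHz ≤ fs/2 = 18 MHz, passes unchanged.
64 MHz mod fs = 28 MHz.
28 MHz > fs/2 = 18 MHz, folds to fs − 28 MHz = 8 MHz.
12.5 MHz ≤ fs/2 = 18 MHz, passes unchanged.
50.5 MHz mod fs = 14.5 MHz.
14.5 MHz ≤ fs/2 = 18 MHz, appears at 14.5 MHz.
100 MHz mod fs = 28 MHz.
28 MHz > fs/2 = 18 MHz, folds to fs − 28 MHz = 8 MHz.
64 MHz and 100 MHz both map to 8 MHz.

8 MHz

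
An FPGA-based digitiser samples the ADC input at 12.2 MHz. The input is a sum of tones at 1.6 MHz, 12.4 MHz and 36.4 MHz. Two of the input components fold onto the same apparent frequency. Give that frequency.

fs/2 = 6.1 MHz.
1.6 MHz ≤ fs/2 = 6.1 MHz, passes unchanged.
12.4 MHz mod fs = 0.2 MHz.
0.2 MHz ≤ fs/2 = 6.1 MHz, appears at 0.2 MHz.
36.4 MHz mod fs = 12 MHz.
12 MHz > fs/2 = 6.1 MHz, folds to fs − 12 MHz = 0.2 MHz.
12.4 MHz and 36.4 MHz both map to 0.2 MHz.

0.2 MHz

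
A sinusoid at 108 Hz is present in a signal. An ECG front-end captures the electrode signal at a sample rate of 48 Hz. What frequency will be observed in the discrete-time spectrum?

12 Hz

108 Hz mod fs = 12 Hz.
12 Hz ≤ fs/2 = 24 Hz, appears at 12 Hz.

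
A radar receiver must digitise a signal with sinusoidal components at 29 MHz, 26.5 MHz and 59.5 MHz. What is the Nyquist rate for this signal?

Highest-frequency component: 59.5 MHz.
Nyquist rate = 2 × 59.5 MHz = 119 MHz.

119 MHz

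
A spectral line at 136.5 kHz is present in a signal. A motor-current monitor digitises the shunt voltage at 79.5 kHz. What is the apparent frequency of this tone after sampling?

136.5 kHz mod fs = 57 kHz.
57 kHz > fs/2 = 39.75 kHz, folds to fs − 57 kHz = 22.5 kHz.

22.5 kHz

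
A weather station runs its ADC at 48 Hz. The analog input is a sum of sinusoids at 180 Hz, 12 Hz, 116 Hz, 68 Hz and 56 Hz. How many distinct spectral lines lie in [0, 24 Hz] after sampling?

3

fs/2 = 24 Hz.
180 Hz mod fs = 36 Hz.
36 Hz > fs/2 = 24 Hz, folds to fs − 36 Hz = 12 Hz.
12 Hz ≤ fs/2 = 24 Hz, passes unchanged.
116 Hz mod fs = 20 Hz.
20 Hz ≤ fs/2 = 24 Hz, appears at 20 Hz.
68 Hz mod fs = 20 Hz.
20 Hz ≤ fs/2 = 24 Hz, appears at 20 Hz.
56 Hz mod fs = 8 Hz.
8 Hz ≤ fs/2 = 24 Hz, appears at 8 Hz.
Distinct values: {8 Hz, 12 Hz, 20 Hz} → 3.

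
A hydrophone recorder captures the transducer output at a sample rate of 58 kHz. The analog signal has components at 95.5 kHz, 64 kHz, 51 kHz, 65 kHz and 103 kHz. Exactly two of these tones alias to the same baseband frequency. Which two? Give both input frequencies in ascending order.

fs/2 = 29 kHz.
95.5 kHz mod fs = 37.5 kHz.
37.5 kHz > fs/2 = 29 kHz, folds to fs − 37.5 kHz = 20.5 kHz.
64 kHz mod fs = 6 kHz.
6 kHz ≤ fs/2 = 29 kHz, appears at 6 kHz.
51 kHz > fs/2 = 29 kHz, folds to fs − 51 kHz = 7 kHz.
65 kHz mod fs = 7 kHz.
7 kHz ≤ fs/2 = 29 kHz, appears at 7 kHz.
103 kHz mod fs = 45 kHz.
45 kHz > fs/2 = 29 kHz, folds to fs − 45 kHz = 13 kHz.
51 kHz and 65 kHz both map to 7 kHz.

51 kHz, 65 kHz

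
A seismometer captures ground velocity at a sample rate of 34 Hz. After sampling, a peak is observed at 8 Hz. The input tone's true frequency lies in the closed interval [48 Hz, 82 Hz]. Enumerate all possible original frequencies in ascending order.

Frequencies that alias to 8 Hz are k·fs ± 8 Hz for integer k ≥ 0.
k=0: 8 Hz.
k=1: 26 Hz, 42 Hz.
k=2: 60 Hz, 76 Hz.
k=3: 94 Hz, 110 Hz.
Within [48 Hz, 82 Hz]: 60 Hz, 76 Hz.

60 Hz, 76 Hz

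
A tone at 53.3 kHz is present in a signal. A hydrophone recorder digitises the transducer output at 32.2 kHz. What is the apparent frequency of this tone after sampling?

53.3 kHz mod fs = 21.1 kHz.
21.1 kHz > fs/2 = 16.1 kHz, folds to fs − 21.1 kHz = 11.1 kHz.

11.1 kHz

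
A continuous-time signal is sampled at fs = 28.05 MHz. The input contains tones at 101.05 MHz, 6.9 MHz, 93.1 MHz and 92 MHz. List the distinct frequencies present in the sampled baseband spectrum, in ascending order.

fs/2 = 14.025 MHz.
101.05 MHz mod fs = 16.9 MHz.
16.9 MHz > fs/2 = 14.025 MHz, folds to fs − 16.9 MHz = 11.15 MHz.
6.9 MHz ≤ fs/2 = 14.025 MHz, passes unchanged.
93.1 MHz mod fs = 8.95 MHz.
8.95 MHz ≤ fs/2 = 14.025 MHz, appears at 8.95 MHz.
92 MHz mod fs = 7.85 MHz.
7.85 MHz ≤ fs/2 = 14.025 MHz, appears at 7.85 MHz.
Distinct values: {6.9 MHz, 7.85 MHz, 8.95 MHz, 11.15 MHz}.

6.9 MHz, 7.85 MHz, 8.95 MHz, 11.15 MHz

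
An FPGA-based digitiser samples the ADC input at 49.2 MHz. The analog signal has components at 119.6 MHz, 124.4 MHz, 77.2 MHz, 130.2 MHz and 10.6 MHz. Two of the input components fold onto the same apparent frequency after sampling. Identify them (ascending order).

77.2 MHz, 119.6 MHz

fs/2 = 24.6 MHz.
119.6 MHz mod fs = 21.2 MHz.
21.2 MHz ≤ fs/2 = 24.6 MHz, appears at 21.2 MHz.
124.4 MHz mod fs = 26 MHz.
26 MHz > fs/2 = 24.6 MHz, folds to fs − 26 MHz = 23.2 MHz.
77.2 MHz mod fs = 28 MHz.
28 MHz > fs/2 = 24.6 MHz, folds to fs − 28 MHz = 21.2 MHz.
130.2 MHz mod fs = 31.8 MHz.
31.8 MHz > fs/2 = 24.6 MHz, folds to fs − 31.8 MHz = 17.4 MHz.
10.6 MHz ≤ fs/2 = 24.6 MHz, passes unchanged.
77.2 MHz and 119.6 MHz both map to 21.2 MHz.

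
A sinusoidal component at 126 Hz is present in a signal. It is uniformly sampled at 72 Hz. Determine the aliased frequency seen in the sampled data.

126 Hz mod fs = 54 Hz.
54 Hz > fs/2 = 36 Hz, folds to fs − 54 Hz = 18 Hz.

18 Hz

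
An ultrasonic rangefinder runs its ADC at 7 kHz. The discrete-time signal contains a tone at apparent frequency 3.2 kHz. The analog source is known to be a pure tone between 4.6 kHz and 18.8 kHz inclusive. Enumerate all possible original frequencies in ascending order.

10.2 kHz, 10.8 kHz, 17.2 kHz, 17.8 kHz

Frequencies that alias to 3.2 kHz are k·fs ± 3.2 kHz for integer k ≥ 0.
k=0: 3.2 kHz.
k=1: 3.8 kHz, 10.2 kHz.
k=2: 10.8 kHz, 17.2 kHz.
k=3: 17.8 kHz, 24.2 kHz.
k=4: 24.8 kHz, 31.2 kHz.
Within [4.6 kHz, 18.8 kHz]: 10.2 kHz, 10.8 kHz, 17.2 kHz, 17.8 kHz.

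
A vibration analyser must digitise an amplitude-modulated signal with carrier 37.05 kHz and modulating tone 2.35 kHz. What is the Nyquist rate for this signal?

AM sidebands sit at fc ± fm = 34.7 kHz and 39.4 kHz.
Highest-frequency component: 39.4 kHz.
Nyquist rate = 2 × 39.4 kHz = 78.8 kHz.

78.8 kHz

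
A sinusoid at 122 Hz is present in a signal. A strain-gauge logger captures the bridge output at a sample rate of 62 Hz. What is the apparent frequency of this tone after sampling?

2 Hz

122 Hz mod fs = 60 Hz.
60 Hz > fs/2 = 31 Hz, folds to fs − 60 Hz = 2 Hz.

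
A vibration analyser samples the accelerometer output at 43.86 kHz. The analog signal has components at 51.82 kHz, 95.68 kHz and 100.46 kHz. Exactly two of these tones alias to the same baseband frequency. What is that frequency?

fs/2 = 21.93 kHz.
51.82 kHz mod fs = 7.96 kHz.
7.96 kHz ≤ fs/2 = 21.93 kHz, appears at 7.96 kHz.
95.68 kHz mod fs = 7.96 kHz.
7.96 kHz ≤ fs/2 = 21.93 kHz, appears at 7.96 kHz.
100.46 kHz mod fs = 12.74 kHz.
12.74 kHz ≤ fs/2 = 21.93 kHz, appears at 12.74 kHz.
51.82 kHz and 95.68 kHz both map to 7.96 kHz.

7.96 kHz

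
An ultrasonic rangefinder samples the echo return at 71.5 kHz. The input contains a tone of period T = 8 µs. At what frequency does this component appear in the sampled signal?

T = 8 µs → f = 1/T = 125 kHz.
125 kHz mod fs = 53.5 kHz.
53.5 kHz > fs/2 = 35.75 kHz, folds to fs − 53.5 kHz = 18 kHz.

18 kHz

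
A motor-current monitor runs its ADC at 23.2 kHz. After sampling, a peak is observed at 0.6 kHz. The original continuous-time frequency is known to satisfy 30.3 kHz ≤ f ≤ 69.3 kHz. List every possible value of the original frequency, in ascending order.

45.8 kHz, 47 kHz, 69 kHz

Frequencies that alias to 0.6 kHz are k·fs ± 0.6 kHz for integer k ≥ 0.
k=0: 0.6 kHz.
k=1: 22.6 kHz, 23.8 kHz.
k=2: 45.8 kHz, 47 kHz.
k=3: 69 kHz, 70.2 kHz.
k=4: 92.2 kHz, 93.4 kHz.
Within [30.3 kHz, 69.3 kHz]: 45.8 kHz, 47 kHz, 69 kHz.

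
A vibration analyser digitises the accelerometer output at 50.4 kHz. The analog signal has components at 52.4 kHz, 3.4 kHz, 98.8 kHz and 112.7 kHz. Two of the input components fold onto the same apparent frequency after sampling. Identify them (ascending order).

fs/2 = 25.2 kHz.
52.4 kHz mod fs = 2 kHz.
2 kHz ≤ fs/2 = 25.2 kHz, appears at 2 kHz.
3.4 kHz ≤ fs/2 = 25.2 kHz, passes unchanged.
98.8 kHz mod fs = 48.4 kHz.
48.4 kHz > fs/2 = 25.2 kHz, folds to fs − 48.4 kHz = 2 kHz.
112.7 kHz mod fs = 11.9 kHz.
11.9 kHz ≤ fs/2 = 25.2 kHz, appears at 11.9 kHz.
52.4 kHz and 98.8 kHz both map to 2 kHz.

52.4 kHz, 98.8 kHz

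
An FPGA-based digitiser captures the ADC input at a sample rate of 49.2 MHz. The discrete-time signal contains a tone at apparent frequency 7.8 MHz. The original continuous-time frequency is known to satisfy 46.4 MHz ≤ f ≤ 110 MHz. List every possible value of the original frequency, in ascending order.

Frequencies that alias to 7.8 MHz are k·fs ± 7.8 MHz for integer k ≥ 0.
k=0: 7.8 MHz.
k=1: 41.4 MHz, 57 MHz.
k=2: 90.6 MHz, 106.2 MHz.
k=3: 139.8 MHz, 155.4 MHz.
Within [46.4 MHz, 110 MHz]: 57 MHz, 90.6 MHz, 106.2 MHz.

57 MHz, 90.6 MHz, 106.2 MHz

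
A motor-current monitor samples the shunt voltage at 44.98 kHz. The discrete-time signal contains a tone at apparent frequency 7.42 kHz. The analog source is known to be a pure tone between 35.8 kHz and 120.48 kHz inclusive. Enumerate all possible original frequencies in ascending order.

Frequencies that alias to 7.42 kHz are k·fs ± 7.42 kHz for integer k ≥ 0.
k=0: 7.42 kHz.
k=1: 37.56 kHz, 52.4 kHz.
k=2: 82.54 kHz, 97.38 kHz.
k=3: 127.52 kHz, 142.36 kHz.
Within [35.8 kHz, 120.48 kHz]: 37.56 kHz, 52.4 kHz, 82.54 kHz, 97.38 kHz.

37.56 kHz, 52.4 kHz, 82.54 kHz, 97.38 kHz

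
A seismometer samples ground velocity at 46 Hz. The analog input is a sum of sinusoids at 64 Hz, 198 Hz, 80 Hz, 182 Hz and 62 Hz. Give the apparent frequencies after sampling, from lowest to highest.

2 Hz, 12 Hz, 14 Hz, 16 Hz, 18 Hz

fs/2 = 23 Hz.
64 Hz mod fs = 18 Hz.
18 Hz ≤ fs/2 = 23 Hz, appears at 18 Hz.
198 Hz mod fs = 14 Hz.
14 Hz ≤ fs/2 = 23 Hz, appears at 14 Hz.
80 Hz mod fs = 34 Hz.
34 Hz > fs/2 = 23 Hz, folds to fs − 34 Hz = 12 Hz.
182 Hz mod fs = 44 Hz.
44 Hz > fs/2 = 23 Hz, folds to fs − 44 Hz = 2 Hz.
62 Hz mod fs = 16 Hz.
16 Hz ≤ fs/2 = 23 Hz, appears at 16 Hz.
Distinct values: {2 Hz, 12 Hz, 14 Hz, 16 Hz, 18 Hz}.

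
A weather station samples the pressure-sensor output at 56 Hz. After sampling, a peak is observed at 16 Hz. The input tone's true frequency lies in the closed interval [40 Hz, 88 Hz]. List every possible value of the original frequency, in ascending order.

Frequencies that alias to 16 Hz are k·fs ± 16 Hz for integer k ≥ 0.
k=0: 16 Hz.
k=1: 40 Hz, 72 Hz.
k=2: 96 Hz, 128 Hz.
Within [40 Hz, 88 Hz]: 40 Hz, 72 Hz.

40 Hz, 72 Hz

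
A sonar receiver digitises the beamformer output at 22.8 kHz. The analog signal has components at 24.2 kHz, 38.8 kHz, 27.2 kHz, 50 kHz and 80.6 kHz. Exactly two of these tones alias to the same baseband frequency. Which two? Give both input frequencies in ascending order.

fs/2 = 11.4 kHz.
24.2 kHz mod fs = 1.4 kHz.
1.4 kHz ≤ fs/2 = 11.4 kHz, appears at 1.4 kHz.
38.8 kHz mod fs = 16 kHz.
16 kHz > fs/2 = 11.4 kHz, folds to fs − 16 kHz = 6.8 kHz.
27.2 kHz mod fs = 4.4 kHz.
4.4 kHz ≤ fs/2 = 11.4 kHz, appears at 4.4 kHz.
50 kHz mod fs = 4.4 kHz.
4.4 kHz ≤ fs/2 = 11.4 kHz, appears at 4.4 kHz.
80.6 kHz mod fs = 12.2 kHz.
12.2 kHz > fs/2 = 11.4 kHz, folds to fs − 12.2 kHz = 10.6 kHz.
27.2 kHz and 50 kHz both map to 4.4 kHz.

27.2 kHz, 50 kHz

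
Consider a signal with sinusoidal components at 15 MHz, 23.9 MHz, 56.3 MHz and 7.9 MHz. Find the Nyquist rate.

Highest-frequency component: 56.3 MHz.
Nyquist rate = 2 × 56.3 MHz = 112.6 MHz.

112.6 MHz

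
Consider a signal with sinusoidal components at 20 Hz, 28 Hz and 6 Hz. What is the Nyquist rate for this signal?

Highest-frequency component: 28 Hz.
Nyquist rate = 2 × 28 Hz = 56 Hz.

56 Hz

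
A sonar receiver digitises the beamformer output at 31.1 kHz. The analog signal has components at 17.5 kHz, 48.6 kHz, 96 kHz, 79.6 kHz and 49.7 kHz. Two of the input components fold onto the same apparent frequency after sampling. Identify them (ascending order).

fs/2 = 15.55 kHz.
17.5 kHz > fs/2 = 15.55 kHz, folds to fs − 17.5 kHz = 13.6 kHz.
48.6 kHz mod fs = 17.5 kHz.
17.5 kHz > fs/2 = 15.55 kHz, folds to fs − 17.5 kHz = 13.6 kHz.
96 kHz mod fs = 2.7 kHz.
2.7 kHz ≤ fs/2 = 15.55 kHz, appears at 2.7 kHz.
79.6 kHz mod fs = 17.4 kHz.
17.4 kHz > fs/2 = 15.55 kHz, folds to fs − 17.4 kHz = 13.7 kHz.
49.7 kHz mod fs = 18.6 kHz.
18.6 kHz > fs/2 = 15.55 kHz, folds to fs − 18.6 kHz = 12.5 kHz.
17.5 kHz and 48.6 kHz both map to 13.6 kHz.

17.5 kHz, 48.6 kHz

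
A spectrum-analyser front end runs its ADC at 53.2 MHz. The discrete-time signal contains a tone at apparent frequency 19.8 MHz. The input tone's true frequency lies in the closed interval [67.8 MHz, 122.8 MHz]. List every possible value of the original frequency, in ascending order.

73 MHz, 86.6 MHz

Frequencies that alias to 19.8 MHz are k·fs ± 19.8 MHz for integer k ≥ 0.
k=0: 19.8 MHz.
k=1: 33.4 MHz, 73 MHz.
k=2: 86.6 MHz, 126.2 MHz.
k=3: 139.8 MHz, 179.4 MHz.
Within [67.8 MHz, 122.8 MHz]: 73 MHz, 86.6 MHz.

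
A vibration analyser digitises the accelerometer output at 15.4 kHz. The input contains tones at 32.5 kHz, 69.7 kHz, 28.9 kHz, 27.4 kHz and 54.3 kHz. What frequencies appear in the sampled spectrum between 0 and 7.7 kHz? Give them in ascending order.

1.7 kHz, 1.9 kHz, 3.4 kHz, 7.3 kHz

fs/2 = 7.7 kHz.
32.5 kHz mod fs = 1.7 kHz.
1.7 kHz ≤ fs/2 = 7.7 kHz, appears at 1.7 kHz.
69.7 kHz mod fs = 8.1 kHz.
8.1 kHz > fs/2 = 7.7 kHz, folds to fs − 8.1 kHz = 7.3 kHz.
28.9 kHz mod fs = 13.5 kHz.
13.5 kHz > fs/2 = 7.7 kHz, folds to fs − 13.5 kHz = 1.9 kHz.
27.4 kHz mod fs = 12 kHz.
12 kHz > fs/2 = 7.7 kHz, folds to fs − 12 kHz = 3.4 kHz.
54.3 kHz mod fs = 8.1 kHz.
8.1 kHz > fs/2 = 7.7 kHz, folds to fs − 8.1 kHz = 7.3 kHz.
Distinct values: {1.7 kHz, 1.9 kHz, 3.4 kHz, 7.3 kHz}.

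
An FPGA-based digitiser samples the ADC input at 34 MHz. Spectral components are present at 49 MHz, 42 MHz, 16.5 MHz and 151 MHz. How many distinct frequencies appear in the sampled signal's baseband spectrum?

3

fs/2 = 17 MHz.
49 MHz mod fs = 15 MHz.
15 MHz ≤ fs/2 = 17 MHz, appears at 15 MHz.
42 MHz mod fs = 8 MHz.
8 MHz ≤ fs/2 = 17 MHz, appears at 8 MHz.
16.5 MHz ≤ fs/2 = 17 MHz, passes unchanged.
151 MHz mod fs = 15 MHz.
15 MHz ≤ fs/2 = 17 MHz, appears at 15 MHz.
Distinct values: {8 MHz, 15 MHz, 16.5 MHz} → 3.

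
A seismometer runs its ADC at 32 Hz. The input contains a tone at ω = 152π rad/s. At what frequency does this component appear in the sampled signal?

ω = 152π rad/s → f = ω/(2π) = 76 Hz.
76 Hz mod fs = 12 Hz.
12 Hz ≤ fs/2 = 16 Hz, appears at 12 Hz.

12 Hz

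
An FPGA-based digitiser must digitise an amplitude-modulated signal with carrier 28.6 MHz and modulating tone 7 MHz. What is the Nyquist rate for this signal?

71.2 MHz

AM sidebands sit at fc ± fm = 21.6 MHz and 35.6 MHz.
Highest-frequency component: 35.6 MHz.
Nyquist rate = 2 × 35.6 MHz = 71.2 MHz.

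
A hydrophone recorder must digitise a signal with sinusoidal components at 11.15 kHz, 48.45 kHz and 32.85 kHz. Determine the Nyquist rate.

Highest-frequency component: 48.45 kHz.
Nyquist rate = 2 × 48.45 kHz = 96.9 kHz.

96.9 kHz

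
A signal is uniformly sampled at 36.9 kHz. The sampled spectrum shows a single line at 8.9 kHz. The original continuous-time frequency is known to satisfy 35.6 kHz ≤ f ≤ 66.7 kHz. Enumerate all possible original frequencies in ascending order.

45.8 kHz, 64.9 kHz

Frequencies that alias to 8.9 kHz are k·fs ± 8.9 kHz for integer k ≥ 0.
k=0: 8.9 kHz.
k=1: 28 kHz, 45.8 kHz.
k=2: 64.9 kHz, 82.7 kHz.
k=3: 101.8 kHz, 119.6 kHz.
Within [35.6 kHz, 66.7 kHz]: 45.8 kHz, 64.9 kHz.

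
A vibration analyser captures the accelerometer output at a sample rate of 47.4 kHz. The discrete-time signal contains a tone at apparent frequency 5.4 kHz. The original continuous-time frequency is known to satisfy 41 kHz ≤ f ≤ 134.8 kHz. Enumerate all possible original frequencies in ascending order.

42 kHz, 52.8 kHz, 89.4 kHz, 100.2 kHz

Frequencies that alias to 5.4 kHz are k·fs ± 5.4 kHz for integer k ≥ 0.
k=0: 5.4 kHz.
k=1: 42 kHz, 52.8 kHz.
k=2: 89.4 kHz, 100.2 kHz.
k=3: 136.8 kHz, 147.6 kHz.
Within [41 kHz, 134.8 kHz]: 42 kHz, 52.8 kHz, 89.4 kHz, 100.2 kHz.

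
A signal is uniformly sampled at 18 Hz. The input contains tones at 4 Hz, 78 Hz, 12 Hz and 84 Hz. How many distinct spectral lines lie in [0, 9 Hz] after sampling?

2

fs/2 = 9 Hz.
4 Hz ≤ fs/2 = 9 Hz, passes unchanged.
78 Hz mod fs = 6 Hz.
6 Hz ≤ fs/2 = 9 Hz, appears at 6 Hz.
12 Hz > fs/2 = 9 Hz, folds to fs − 12 Hz = 6 Hz.
84 Hz mod fs = 12 Hz.
12 Hz > fs/2 = 9 Hz, folds to fs − 12 Hz = 6 Hz.
Distinct values: {4 Hz, 6 Hz} → 2.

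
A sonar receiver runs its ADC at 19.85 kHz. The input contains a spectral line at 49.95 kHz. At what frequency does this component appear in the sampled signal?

49.95 kHz mod fs = 10.25 kHz.
10.25 kHz > fs/2 = 9.925 kHz, folds to fs − 10.25 kHz = 9.6 kHz.

9.6 kHz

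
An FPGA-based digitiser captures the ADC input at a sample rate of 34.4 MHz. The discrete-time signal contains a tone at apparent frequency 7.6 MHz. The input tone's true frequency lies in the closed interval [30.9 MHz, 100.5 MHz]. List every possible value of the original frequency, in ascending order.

42 MHz, 61.2 MHz, 76.4 MHz, 95.6 MHz

Frequencies that alias to 7.6 MHz are k·fs ± 7.6 MHz for integer k ≥ 0.
k=0: 7.6 MHz.
k=1: 26.8 MHz, 42 MHz.
k=2: 61.2 MHz, 76.4 MHz.
k=3: 95.6 MHz, 110.8 MHz.
k=4: 130 MHz, 145.2 MHz.
Within [30.9 MHz, 100.5 MHz]: 42 MHz, 61.2 MHz, 76.4 MHz, 95.6 MHz.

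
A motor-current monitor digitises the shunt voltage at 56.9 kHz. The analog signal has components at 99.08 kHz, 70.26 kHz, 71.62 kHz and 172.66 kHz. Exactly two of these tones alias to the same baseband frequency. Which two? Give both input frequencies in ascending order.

fs/2 = 28.45 kHz.
99.08 kHz mod fs = 42.18 kHz.
42.18 kHz > fs/2 = 28.45 kHz, folds to fs − 42.18 kHz = 14.72 kHz.
70.26 kHz mod fs = 13.36 kHz.
13.36 kHz ≤ fs/2 = 28.45 kHz, appears at 13.36 kHz.
71.62 kHz mod fs = 14.72 kHz.
14.72 kHz ≤ fs/2 = 28.45 kHz, appears at 14.72 kHz.
172.66 kHz mod fs = 1.96 kHz.
1.96 kHz ≤ fs/2 = 28.45 kHz, appears at 1.96 kHz.
71.62 kHz and 99.08 kHz both map to 14.72 kHz.

71.62 kHz, 99.08 kHz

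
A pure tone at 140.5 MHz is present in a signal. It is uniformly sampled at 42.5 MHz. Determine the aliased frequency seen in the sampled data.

13 MHz

140.5 MHz mod fs = 13 MHz.
13 MHz ≤ fs/2 = 21.25 MHz, appears at 13 MHz.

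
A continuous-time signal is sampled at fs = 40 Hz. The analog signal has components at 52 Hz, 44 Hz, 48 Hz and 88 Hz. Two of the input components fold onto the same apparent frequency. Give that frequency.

8 Hz

fs/2 = 20 Hz.
52 Hz mod fs = 12 Hz.
12 Hz ≤ fs/2 = 20 Hz, appears at 12 Hz.
44 Hz mod fs = 4 Hz.
4 Hz ≤ fs/2 = 20 Hz, appears at 4 Hz.
48 Hz mod fs = 8 Hz.
8 Hz ≤ fs/2 = 20 Hz, appears at 8 Hz.
88 Hz mod fs = 8 Hz.
8 Hz ≤ fs/2 = 20 Hz, appears at 8 Hz.
48 Hz and 88 Hz both map to 8 Hz.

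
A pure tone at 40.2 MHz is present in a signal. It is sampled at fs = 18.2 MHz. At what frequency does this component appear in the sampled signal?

3.8 MHz

40.2 MHz mod fs = 3.8 MHz.
3.8 MHz ≤ fs/2 = 9.1 MHz, appears at 3.8 MHz.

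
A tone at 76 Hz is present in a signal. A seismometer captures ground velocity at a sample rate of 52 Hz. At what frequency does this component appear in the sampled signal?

24 Hz

76 Hz mod fs = 24 Hz.
24 Hz ≤ fs/2 = 26 Hz, appears at 24 Hz.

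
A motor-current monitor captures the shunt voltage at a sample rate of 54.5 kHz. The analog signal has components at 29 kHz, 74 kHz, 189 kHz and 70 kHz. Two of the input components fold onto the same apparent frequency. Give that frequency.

25.5 kHz

fs/2 = 27.25 kHz.
29 kHz > fs/2 = 27.25 kHz, folds to fs − 29 kHz = 25.5 kHz.
74 kHz mod fs = 19.5 kHz.
19.5 kHz ≤ fs/2 = 27.25 kHz, appears at 19.5 kHz.
189 kHz mod fs = 25.5 kHz.
25.5 kHz ≤ fs/2 = 27.25 kHz, appears at 25.5 kHz.
70 kHz mod fs = 15.5 kHz.
15.5 kHz ≤ fs/2 = 27.25 kHz, appears at 15.5 kHz.
29 kHz and 189 kHz both map to 25.5 kHz.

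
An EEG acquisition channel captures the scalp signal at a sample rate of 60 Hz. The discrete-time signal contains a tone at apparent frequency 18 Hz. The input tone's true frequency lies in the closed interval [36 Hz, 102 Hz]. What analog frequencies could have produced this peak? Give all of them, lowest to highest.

42 Hz, 78 Hz, 102 Hz

Frequencies that alias to 18 Hz are k·fs ± 18 Hz for integer k ≥ 0.
k=0: 18 Hz.
k=1: 42 Hz, 78 Hz.
k=2: 102 Hz, 138 Hz.
k=3: 162 Hz, 198 Hz.
Within [36 Hz, 102 Hz]: 42 Hz, 78 Hz, 102 Hz.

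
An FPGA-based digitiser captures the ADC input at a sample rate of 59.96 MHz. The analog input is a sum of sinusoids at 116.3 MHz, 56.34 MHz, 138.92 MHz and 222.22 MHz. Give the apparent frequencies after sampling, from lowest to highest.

3.62 MHz, 17.62 MHz, 19 MHz

fs/2 = 29.98 MHz.
116.3 MHz mod fs = 56.34 MHz.
56.34 MHz > fs/2 = 29.98 MHz, folds to fs − 56.34 MHz = 3.62 MHz.
56.34 MHz > fs/2 = 29.98 MHz, folds to fs − 56.34 MHz = 3.62 MHz.
138.92 MHz mod fs = 19 MHz.
19 MHz ≤ fs/2 = 29.98 MHz, appears at 19 MHz.
222.22 MHz mod fs = 42.34 MHz.
42.34 MHz > fs/2 = 29.98 MHz, folds to fs − 42.34 MHz = 17.62 MHz.
Distinct values: {3.62 MHz, 17.62 MHz, 19 MHz}.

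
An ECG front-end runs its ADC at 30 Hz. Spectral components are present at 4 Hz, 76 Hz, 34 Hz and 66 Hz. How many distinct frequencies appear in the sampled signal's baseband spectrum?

3

fs/2 = 15 Hz.
4 Hz ≤ fs/2 = 15 Hz, passes unchanged.
76 Hz mod fs = 16 Hz.
16 Hz > fs/2 = 15 Hz, folds to fs − 16 Hz = 14 Hz.
34 Hz mod fs = 4 Hz.
4 Hz ≤ fs/2 = 15 Hz, appears at 4 Hz.
66 Hz mod fs = 6 Hz.
6 Hz ≤ fs/2 = 15 Hz, appears at 6 Hz.
Distinct values: {4 Hz, 6 Hz, 14 Hz} → 3.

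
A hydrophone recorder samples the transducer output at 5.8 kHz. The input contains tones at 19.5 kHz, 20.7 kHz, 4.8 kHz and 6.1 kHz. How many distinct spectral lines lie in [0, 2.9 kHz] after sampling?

4

fs/2 = 2.9 kHz.
19.5 kHz mod fs = 2.1 kHz.
2.1 kHz ≤ fs/2 = 2.9 kHz, appears at 2.1 kHz.
20.7 kHz mod fs = 3.3 kHz.
3.3 kHz > fs/2 = 2.9 kHz, folds to fs − 3.3 kHz = 2.5 kHz.
4.8 kHz > fs/2 = 2.9 kHz, folds to fs − 4.8 kHz = 1 kHz.
6.1 kHz mod fs = 0.3 kHz.
0.3 kHz ≤ fs/2 = 2.9 kHz, appears at 0.3 kHz.
Distinct values: {0.3 kHz, 1 kHz, 2.1 kHz, 2.5 kHz} → 4.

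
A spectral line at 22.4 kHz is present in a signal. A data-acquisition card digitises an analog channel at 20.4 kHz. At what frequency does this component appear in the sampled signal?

22.4 kHz mod fs = 2 kHz.
2 kHz ≤ fs/2 = 10.2 kHz, appears at 2 kHz.

2 kHz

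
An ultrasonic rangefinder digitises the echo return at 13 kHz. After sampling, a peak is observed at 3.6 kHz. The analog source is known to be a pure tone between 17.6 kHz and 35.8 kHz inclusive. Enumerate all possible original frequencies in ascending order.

Frequencies that alias to 3.6 kHz are k·fs ± 3.6 kHz for integer k ≥ 0.
k=0: 3.6 kHz.
k=1: 9.4 kHz, 16.6 kHz.
k=2: 22.4 kHz, 29.6 kHz.
k=3: 35.4 kHz, 42.6 kHz.
k=4: 48.4 kHz, 55.6 kHz.
Within [17.6 kHz, 35.8 kHz]: 22.4 kHz, 29.6 kHz, 35.4 kHz.

22.4 kHz, 29.6 kHz, 35.4 kHz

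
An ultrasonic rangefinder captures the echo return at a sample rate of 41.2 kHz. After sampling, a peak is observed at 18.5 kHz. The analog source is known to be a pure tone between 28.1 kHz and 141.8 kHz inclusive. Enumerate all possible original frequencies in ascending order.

Frequencies that alias to 18.5 kHz are k·fs ± 18.5 kHz for integer k ≥ 0.
k=0: 18.5 kHz.
k=1: 22.7 kHz, 59.7 kHz.
k=2: 63.9 kHz, 100.9 kHz.
k=3: 105.1 kHz, 142.1 kHz.
k=4: 146.3 kHz, 183.3 kHz.
Within [28.1 kHz, 141.8 kHz]: 59.7 kHz, 63.9 kHz, 100.9 kHz, 105.1 kHz.

59.7 kHz, 63.9 kHz, 100.9 kHz, 105.1 kHz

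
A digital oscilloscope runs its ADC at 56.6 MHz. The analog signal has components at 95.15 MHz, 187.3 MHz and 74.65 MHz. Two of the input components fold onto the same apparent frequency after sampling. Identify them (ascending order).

74.65 MHz, 95.15 MHz

fs/2 = 28.3 MHz.
95.15 MHz mod fs = 38.55 MHz.
38.55 MHz > fs/2 = 28.3 MHz, folds to fs − 38.55 MHz = 18.05 MHz.
187.3 MHz mod fs = 17.5 MHz.
17.5 MHz ≤ fs/2 = 28.3 MHz, appears at 17.5 MHz.
74.65 MHz mod fs = 18.05 MHz.
18.05 MHz ≤ fs/2 = 28.3 MHz, appears at 18.05 MHz.
74.65 MHz and 95.15 MHz both map to 18.05 MHz.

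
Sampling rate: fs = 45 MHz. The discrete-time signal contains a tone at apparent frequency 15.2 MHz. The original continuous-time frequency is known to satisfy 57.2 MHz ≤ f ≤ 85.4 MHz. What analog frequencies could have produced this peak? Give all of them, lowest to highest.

60.2 MHz, 74.8 MHz

Frequencies that alias to 15.2 MHz are k·fs ± 15.2 MHz for integer k ≥ 0.
k=0: 15.2 MHz.
k=1: 29.8 MHz, 60.2 MHz.
k=2: 74.8 MHz, 105.2 MHz.
k=3: 119.8 MHz, 150.2 MHz.
Within [57.2 MHz, 85.4 MHz]: 60.2 MHz, 74.8 MHz.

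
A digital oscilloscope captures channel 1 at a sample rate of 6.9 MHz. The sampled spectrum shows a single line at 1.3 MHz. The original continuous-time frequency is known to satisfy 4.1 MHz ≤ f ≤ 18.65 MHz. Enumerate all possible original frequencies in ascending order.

Frequencies that alias to 1.3 MHz are k·fs ± 1.3 MHz for integer k ≥ 0.
k=0: 1.3 MHz.
k=1: 5.6 MHz, 8.2 MHz.
k=2: 12.5 MHz, 15.1 MHz.
k=3: 19.4 MHz, 22 MHz.
Within [4.1 MHz, 18.65 MHz]: 5.6 MHz, 8.2 MHz, 12.5 MHz, 15.1 MHz.

5.6 MHz, 8.2 MHz, 12.5 MHz, 15.1 MHz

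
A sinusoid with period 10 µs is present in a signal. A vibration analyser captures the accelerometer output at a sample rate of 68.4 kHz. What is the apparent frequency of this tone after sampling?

31.6 kHz

T = 10 µs → f = 1/T = 100 kHz.
100 kHz mod fs = 31.6 kHz.
31.6 kHz ≤ fs/2 = 34.2 kHz, appears at 31.6 kHz.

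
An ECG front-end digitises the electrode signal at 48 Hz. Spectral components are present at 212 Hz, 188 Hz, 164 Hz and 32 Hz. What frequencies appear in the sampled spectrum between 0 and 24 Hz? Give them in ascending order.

4 Hz, 16 Hz, 20 Hz

fs/2 = 24 Hz.
212 Hz mod fs = 20 Hz.
20 Hz ≤ fs/2 = 24 Hz, appears at 20 Hz.
188 Hz mod fs = 44 Hz.
44 Hz > fs/2 = 24 Hz, folds to fs − 44 Hz = 4 Hz.
164 Hz mod fs = 20 Hz.
20 Hz ≤ fs/2 = 24 Hz, appears at 20 Hz.
32 Hz > fs/2 = 24 Hz, folds to fs − 32 Hz = 16 Hz.
Distinct values: {4 Hz, 16 Hz, 20 Hz}.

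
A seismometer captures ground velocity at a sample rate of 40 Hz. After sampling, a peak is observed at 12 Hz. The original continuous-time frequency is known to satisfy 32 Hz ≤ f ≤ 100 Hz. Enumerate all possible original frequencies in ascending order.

52 Hz, 68 Hz, 92 Hz

Frequencies that alias to 12 Hz are k·fs ± 12 Hz for integer k ≥ 0.
k=0: 12 Hz.
k=1: 28 Hz, 52 Hz.
k=2: 68 Hz, 92 Hz.
k=3: 108 Hz, 132 Hz.
Within [32 Hz, 100 Hz]: 52 Hz, 68 Hz, 92 Hz.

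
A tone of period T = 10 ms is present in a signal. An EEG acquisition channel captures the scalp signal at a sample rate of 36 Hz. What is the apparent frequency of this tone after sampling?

8 Hz

T = 10 ms → f = 1/T = 100 Hz.
100 Hz mod fs = 28 Hz.
28 Hz > fs/2 = 18 Hz, folds to fs − 28 Hz = 8 Hz.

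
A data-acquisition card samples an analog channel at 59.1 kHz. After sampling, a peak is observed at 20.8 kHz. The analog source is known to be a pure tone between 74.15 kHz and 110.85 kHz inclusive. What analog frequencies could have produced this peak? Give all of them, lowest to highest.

79.9 kHz, 97.4 kHz

Frequencies that alias to 20.8 kHz are k·fs ± 20.8 kHz for integer k ≥ 0.
k=0: 20.8 kHz.
k=1: 38.3 kHz, 79.9 kHz.
k=2: 97.4 kHz, 139 kHz.
k=3: 156.5 kHz, 198.1 kHz.
Within [74.15 kHz, 110.85 kHz]: 79.9 kHz, 97.4 kHz.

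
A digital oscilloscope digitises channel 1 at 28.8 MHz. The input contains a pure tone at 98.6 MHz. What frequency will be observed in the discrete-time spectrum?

98.6 MHz mod fs = 12.2 MHz.
12.2 MHz ≤ fs/2 = 14.4 MHz, appears at 12.2 MHz.

12.2 MHz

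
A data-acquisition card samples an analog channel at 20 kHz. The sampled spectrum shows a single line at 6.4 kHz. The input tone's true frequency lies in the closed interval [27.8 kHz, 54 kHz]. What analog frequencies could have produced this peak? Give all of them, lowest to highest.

Frequencies that alias to 6.4 kHz are k·fs ± 6.4 kHz for integer k ≥ 0.
k=0: 6.4 kHz.
k=1: 13.6 kHz, 26.4 kHz.
k=2: 33.6 kHz, 46.4 kHz.
k=3: 53.6 kHz, 66.4 kHz.
k=4: 73.6 kHz, 86.4 kHz.
Within [27.8 kHz, 54 kHz]: 33.6 kHz, 46.4 kHz, 53.6 kHz.

33.6 kHz, 46.4 kHz, 53.6 kHz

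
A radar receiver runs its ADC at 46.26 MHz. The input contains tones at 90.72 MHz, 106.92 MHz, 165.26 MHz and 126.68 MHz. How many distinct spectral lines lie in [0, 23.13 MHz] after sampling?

4

fs/2 = 23.13 MHz.
90.72 MHz mod fs = 44.46 MHz.
44.46 MHz > fs/2 = 23.13 MHz, folds to fs − 44.46 MHz = 1.8 MHz.
106.92 MHz mod fs = 14.4 MHz.
14.4 MHz ≤ fs/2 = 23.13 MHz, appears at 14.4 MHz.
165.26 MHz mod fs = 26.48 MHz.
26.48 MHz > fs/2 = 23.13 MHz, folds to fs − 26.48 MHz = 19.78 MHz.
126.68 MHz mod fs = 34.16 MHz.
34.16 MHz > fs/2 = 23.13 MHz, folds to fs − 34.16 MHz = 12.1 MHz.
Distinct values: {1.8 MHz, 12.1 MHz, 14.4 MHz, 19.78 MHz} → 4.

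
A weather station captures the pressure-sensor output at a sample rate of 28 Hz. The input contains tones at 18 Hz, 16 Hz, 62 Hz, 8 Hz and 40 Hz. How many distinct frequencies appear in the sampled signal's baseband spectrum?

4

fs/2 = 14 Hz.
18 Hz > fs/2 = 14 Hz, folds to fs − 18 Hz = 10 Hz.
16 Hz > fs/2 = 14 Hz, folds to fs − 16 Hz = 12 Hz.
62 Hz mod fs = 6 Hz.
6 Hz ≤ fs/2 = 14 Hz, appears at 6 Hz.
8 Hz ≤ fs/2 = 14 Hz, passes unchanged.
40 Hz mod fs = 12 Hz.
12 Hz ≤ fs/2 = 14 Hz, appears at 12 Hz.
Distinct values: {6 Hz, 8 Hz, 10 Hz, 12 Hz} → 4.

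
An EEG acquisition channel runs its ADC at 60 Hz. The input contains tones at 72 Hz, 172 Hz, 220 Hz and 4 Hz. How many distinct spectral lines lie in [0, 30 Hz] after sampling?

4

fs/2 = 30 Hz.
72 Hz mod fs = 12 Hz.
12 Hz ≤ fs/2 = 30 Hz, appears at 12 Hz.
172 Hz mod fs = 52 Hz.
52 Hz > fs/2 = 30 Hz, folds to fs − 52 Hz = 8 Hz.
220 Hz mod fs = 40 Hz.
40 Hz > fs/2 = 30 Hz, folds to fs − 40 Hz = 20 Hz.
4 Hz ≤ fs/2 = 30 Hz, passes unchanged.
Distinct values: {4 Hz, 8 Hz, 12 Hz, 20 Hz} → 4.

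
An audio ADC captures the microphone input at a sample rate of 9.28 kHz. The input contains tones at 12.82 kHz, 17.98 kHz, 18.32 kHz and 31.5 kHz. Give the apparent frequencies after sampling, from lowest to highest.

0.24 kHz, 0.58 kHz, 3.54 kHz, 3.66 kHz

fs/2 = 4.64 kHz.
12.82 kHz mod fs = 3.54 kHz.
3.54 kHz ≤ fs/2 = 4.64 kHz, appears at 3.54 kHz.
17.98 kHz mod fs = 8.7 kHz.
8.7 kHz > fs/2 = 4.64 kHz, folds to fs − 8.7 kHz = 0.58 kHz.
18.32 kHz mod fs = 9.04 kHz.
9.04 kHz > fs/2 = 4.64 kHz, folds to fs − 9.04 kHz = 0.24 kHz.
31.5 kHz mod fs = 3.66 kHz.
3.66 kHz ≤ fs/2 = 4.64 kHz, appears at 3.66 kHz.
Distinct values: {0.24 kHz, 0.58 kHz, 3.54 kHz, 3.66 kHz}.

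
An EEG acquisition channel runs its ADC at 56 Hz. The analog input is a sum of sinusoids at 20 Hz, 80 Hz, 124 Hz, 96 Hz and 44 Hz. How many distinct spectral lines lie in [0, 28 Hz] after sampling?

4

fs/2 = 28 Hz.
20 Hz ≤ fs/2 = 28 Hz, passes unchanged.
80 Hz mod fs = 24 Hz.
24 Hz ≤ fs/2 = 28 Hz, appears at 24 Hz.
124 Hz mod fs = 12 Hz.
12 Hz ≤ fs/2 = 28 Hz, appears at 12 Hz.
96 Hz mod fs = 40 Hz.
40 Hz > fs/2 = 28 Hz, folds to fs − 40 Hz = 16 Hz.
44 Hz > fs/2 = 28 Hz, folds to fs − 44 Hz = 12 Hz.
Distinct values: {12 Hz, 16 Hz, 20 Hz, 24 Hz} → 4.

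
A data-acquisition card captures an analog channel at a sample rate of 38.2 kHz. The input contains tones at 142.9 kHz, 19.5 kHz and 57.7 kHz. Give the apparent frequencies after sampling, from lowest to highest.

fs/2 = 19.1 kHz.
142.9 kHz mod fs = 28.3 kHz.
28.3 kHz > fs/2 = 19.1 kHz, folds to fs − 28.3 kHz = 9.9 kHz.
19.5 kHz > fs/2 = 19.1 kHz, folds to fs − 19.5 kHz = 18.7 kHz.
57.7 kHz mod fs = 19.5 kHz.
19.5 kHz > fs/2 = 19.1 kHz, folds to fs − 19.5 kHz = 18.7 kHz.
Distinct values: {9.9 kHz, 18.7 kHz}.

9.9 kHz, 18.7 kHz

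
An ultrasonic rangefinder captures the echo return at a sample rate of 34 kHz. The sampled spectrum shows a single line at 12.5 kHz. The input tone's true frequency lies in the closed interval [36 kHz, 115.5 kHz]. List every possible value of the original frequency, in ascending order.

46.5 kHz, 55.5 kHz, 80.5 kHz, 89.5 kHz, 114.5 kHz

Frequencies that alias to 12.5 kHz are k·fs ± 12.5 kHz for integer k ≥ 0.
k=0: 12.5 kHz.
k=1: 21.5 kHz, 46.5 kHz.
k=2: 55.5 kHz, 80.5 kHz.
k=3: 89.5 kHz, 114.5 kHz.
k=4: 123.5 kHz, 148.5 kHz.
Within [36 kHz, 115.5 kHz]: 46.5 kHz, 55.5 kHz, 80.5 kHz, 89.5 kHz, 114.5 kHz.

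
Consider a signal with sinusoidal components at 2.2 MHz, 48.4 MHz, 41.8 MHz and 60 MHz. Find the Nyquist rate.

Highest-frequency component: 60 MHz.
Nyquist rate = 2 × 60 MHz = 120 MHz.

120 MHz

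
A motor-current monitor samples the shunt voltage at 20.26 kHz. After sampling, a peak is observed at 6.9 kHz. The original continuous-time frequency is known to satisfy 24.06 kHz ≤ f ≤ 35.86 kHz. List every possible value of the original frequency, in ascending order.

Frequencies that alias to 6.9 kHz are k·fs ± 6.9 kHz for integer k ≥ 0.
k=0: 6.9 kHz.
k=1: 13.36 kHz, 27.16 kHz.
k=2: 33.62 kHz, 47.42 kHz.
k=3: 53.88 kHz, 67.68 kHz.
Within [24.06 kHz, 35.86 kHz]: 27.16 kHz, 33.62 kHz.

27.16 kHz, 33.62 kHz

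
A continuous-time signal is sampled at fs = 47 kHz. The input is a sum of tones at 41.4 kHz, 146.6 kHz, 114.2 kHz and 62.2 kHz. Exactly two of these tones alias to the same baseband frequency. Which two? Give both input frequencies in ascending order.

41.4 kHz, 146.6 kHz

fs/2 = 23.5 kHz.
41.4 kHz > fs/2 = 23.5 kHz, folds to fs − 41.4 kHz = 5.6 kHz.
146.6 kHz mod fs = 5.6 kHz.
5.6 kHz ≤ fs/2 = 23.5 kHz, appears at 5.6 kHz.
114.2 kHz mod fs = 20.2 kHz.
20.2 kHz ≤ fs/2 = 23.5 kHz, appears at 20.2 kHz.
62.2 kHz mod fs = 15.2 kHz.
15.2 kHz ≤ fs/2 = 23.5 kHz, appears at 15.2 kHz.
41.4 kHz and 146.6 kHz both map to 5.6 kHz.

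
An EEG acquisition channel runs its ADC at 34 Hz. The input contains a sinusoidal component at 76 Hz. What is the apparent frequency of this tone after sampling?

8 Hz

76 Hz mod fs = 8 Hz.
8 Hz ≤ fs/2 = 17 Hz, appears at 8 Hz.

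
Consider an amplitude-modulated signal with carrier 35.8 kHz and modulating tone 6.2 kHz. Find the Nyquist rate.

84 kHz

AM sidebands sit at fc ± fm = 29.6 kHz and 42 kHz.
Highest-frequency component: 42 kHz.
Nyquist rate = 2 × 42 kHz = 84 kHz.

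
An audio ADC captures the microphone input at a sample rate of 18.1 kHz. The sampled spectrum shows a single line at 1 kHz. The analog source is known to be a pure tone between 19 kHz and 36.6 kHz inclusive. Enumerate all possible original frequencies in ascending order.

Frequencies that alias to 1 kHz are k·fs ± 1 kHz for integer k ≥ 0.
k=0: 1 kHz.
k=1: 17.1 kHz, 19.1 kHz.
k=2: 35.2 kHz, 37.2 kHz.
k=3: 53.3 kHz, 55.3 kHz.
Within [19 kHz, 36.6 kHz]: 19.1 kHz, 35.2 kHz.

19.1 kHz, 35.2 kHz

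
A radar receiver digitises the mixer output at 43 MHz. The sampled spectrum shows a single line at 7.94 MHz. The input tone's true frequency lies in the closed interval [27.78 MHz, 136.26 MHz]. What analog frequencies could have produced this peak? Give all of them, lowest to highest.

35.06 MHz, 50.94 MHz, 78.06 MHz, 93.94 MHz, 121.06 MHz

Frequencies that alias to 7.94 MHz are k·fs ± 7.94 MHz for integer k ≥ 0.
k=0: 7.94 MHz.
k=1: 35.06 MHz, 50.94 MHz.
k=2: 78.06 MHz, 93.94 MHz.
k=3: 121.06 MHz, 136.94 MHz.
k=4: 164.06 MHz, 179.94 MHz.
Within [27.78 MHz, 136.26 MHz]: 35.06 MHz, 50.94 MHz, 78.06 MHz, 93.94 MHz, 121.06 MHz.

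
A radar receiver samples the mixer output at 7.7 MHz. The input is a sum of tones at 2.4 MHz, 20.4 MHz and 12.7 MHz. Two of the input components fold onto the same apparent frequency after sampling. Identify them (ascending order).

12.7 MHz, 20.4 MHz

fs/2 = 3.85 MHz.
2.4 MHz ≤ fs/2 = 3.85 MHz, passes unchanged.
20.4 MHz mod fs = 5 MHz.
5 MHz > fs/2 = 3.85 MHz, folds to fs − 5 MHz = 2.7 MHz.
12.7 MHz mod fs = 5 MHz.
5 MHz > fs/2 = 3.85 MHz, folds to fs − 5 MHz = 2.7 MHz.
12.7 MHz and 20.4 MHz both map to 2.7 MHz.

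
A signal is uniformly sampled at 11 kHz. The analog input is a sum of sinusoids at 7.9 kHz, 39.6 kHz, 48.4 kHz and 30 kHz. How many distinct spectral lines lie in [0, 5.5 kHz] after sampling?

fs/2 = 5.5 kHz.
7.9 kHz > fs/2 = 5.5 kHz, folds to fs − 7.9 kHz = 3.1 kHz.
39.6 kHz mod fs = 6.6 kHz.
6.6 kHz > fs/2 = 5.5 kHz, folds to fs − 6.6 kHz = 4.4 kHz.
48.4 kHz mod fs = 4.4 kHz.
4.4 kHz ≤ fs/2 = 5.5 kHz, appears at 4.4 kHz.
30 kHz mod fs = 8 kHz.
8 kHz > fs/2 = 5.5 kHz, folds to fs − 8 kHz = 3 kHz.
Distinct values: {3 kHz, 3.1 kHz, 4.4 kHz} → 3.

3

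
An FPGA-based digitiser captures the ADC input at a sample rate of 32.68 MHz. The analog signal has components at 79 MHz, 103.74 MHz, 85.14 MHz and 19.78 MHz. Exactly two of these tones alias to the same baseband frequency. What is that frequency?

12.9 MHz

fs/2 = 16.34 MHz.
79 MHz mod fs = 13.64 MHz.
13.64 MHz ≤ fs/2 = 16.34 MHz, appears at 13.64 MHz.
103.74 MHz mod fs = 5.7 MHz.
5.7 MHz ≤ fs/2 = 16.34 MHz, appears at 5.7 MHz.
85.14 MHz mod fs = 19.78 MHz.
19.78 MHz > fs/2 = 16.34 MHz, folds to fs − 19.78 MHz = 12.9 MHz.
19.78 MHz > fs/2 = 16.34 MHz, folds to fs − 19.78 MHz = 12.9 MHz.
19.78 MHz and 85.14 MHz both map to 12.9 MHz.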